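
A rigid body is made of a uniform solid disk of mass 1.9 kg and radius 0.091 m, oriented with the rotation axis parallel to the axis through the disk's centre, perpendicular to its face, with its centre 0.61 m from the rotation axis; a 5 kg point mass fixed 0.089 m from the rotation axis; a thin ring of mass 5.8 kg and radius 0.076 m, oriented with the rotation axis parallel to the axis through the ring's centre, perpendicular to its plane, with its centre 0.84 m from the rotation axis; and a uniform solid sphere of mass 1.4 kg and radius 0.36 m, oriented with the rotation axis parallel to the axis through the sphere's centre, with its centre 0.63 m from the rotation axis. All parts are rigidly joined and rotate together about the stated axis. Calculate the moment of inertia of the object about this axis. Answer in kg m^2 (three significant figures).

5.51

Solid disk: I_cm = (1/2)MR² = (1/2)(1.9)(0.091)² = 0.0078669 kg m^2; centre at d = 0.61 m, so I = I_cm + Md² gives I = 0.0078669 + (1.9)(0.61)² = 0.71486 kg m^2.
Point mass: I_cm = 0; centre at d = 0.089 m, so I = I_cm + Md² gives I = 0 + (5)(0.089)² = 0.039605 kg m^2.
Thin ring: I_cm = MR² = (5.8)(0.076)² = 0.033501 kg m^2; centre at d = 0.84 m, so I = I_cm + Md² gives I = 0.033501 + (5.8)(0.84)² = 4.126 kg m^2.
Solid sphere: I_cm = (2/5)MR² = (2/5)(1.4)(0.36)² = 0.072576 kg m^2; centre at d = 0.63 m, so I = I_cm + Md² gives I = 0.072576 + (1.4)(0.63)² = 0.62824 kg m^2.
Total I = 0.71486 + 0.039605 + 4.126 + 0.62824 = 5.5087 kg m^2.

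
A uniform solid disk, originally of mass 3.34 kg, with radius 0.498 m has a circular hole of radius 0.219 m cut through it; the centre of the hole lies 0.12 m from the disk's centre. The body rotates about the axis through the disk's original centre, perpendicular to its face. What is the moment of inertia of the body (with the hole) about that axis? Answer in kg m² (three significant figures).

Unpierced body about its centre: I₀ = (1/2)MR² = (1/2)(3.34)(0.498)² = 0.41417 kg m².
The removed disk has mass m = M·(r/R)² = (3.34)(0.219/0.498)² = 0.64592 kg (same uniform areal density).
Its moment of inertia about the rotation axis (parallel-axis theorem): I_hole = (1/2)mr² + md² = (1/2)(0.64592)(0.219)² + (0.64592)(0.12)² = 0.024791 kg m².
Treating the hole as negative mass, I = I₀ − I_hole = 0.41417 − 0.024791 = 0.38938 kg m².

0.389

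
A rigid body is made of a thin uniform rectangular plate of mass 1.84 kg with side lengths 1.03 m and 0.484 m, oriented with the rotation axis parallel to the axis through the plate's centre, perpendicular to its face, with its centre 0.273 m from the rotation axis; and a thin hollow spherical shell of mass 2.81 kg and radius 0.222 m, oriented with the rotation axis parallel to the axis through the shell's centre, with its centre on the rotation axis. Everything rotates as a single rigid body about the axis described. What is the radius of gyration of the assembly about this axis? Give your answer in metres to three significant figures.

Rectangular plate: I_cm = (1/12)M(a²+b²) = (1/12)(1.84)[(1.03)² + (0.484)²] = 0.19859 kg m^2; centre at d = 0.273 m, so I = I_cm + Md² gives I = 0.19859 + (1.84)(0.273)² = 0.33572 kg m^2.
Spherical shell: I_cm = (2/3)MR² = (2/3)(2.81)(0.222)² = 0.092325 kg m^2; axis through the centre, so I = 0.092325 kg m^2.
Total I = 0.42805 kg m^2; total mass M = 4.65 kg.
k = √(I/M) = √(0.42805/4.65) = 0.3034 m.

0.303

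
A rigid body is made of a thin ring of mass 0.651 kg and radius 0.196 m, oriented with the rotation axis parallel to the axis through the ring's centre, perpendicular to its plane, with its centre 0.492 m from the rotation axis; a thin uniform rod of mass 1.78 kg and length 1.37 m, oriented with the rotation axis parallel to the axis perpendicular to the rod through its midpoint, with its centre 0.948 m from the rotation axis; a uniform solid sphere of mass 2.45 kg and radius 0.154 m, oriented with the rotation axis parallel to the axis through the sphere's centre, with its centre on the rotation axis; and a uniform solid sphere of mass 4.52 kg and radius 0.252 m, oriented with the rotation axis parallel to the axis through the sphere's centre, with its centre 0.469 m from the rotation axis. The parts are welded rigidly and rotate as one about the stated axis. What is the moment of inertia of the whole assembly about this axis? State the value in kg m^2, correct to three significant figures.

Thin ring: I_cm = MR² = (0.651)(0.196)² = 0.025009 kg m^2; centre at d = 0.492 m, so I = I_cm + Md² gives I = 0.025009 + (0.651)(0.492)² = 0.18259 kg m^2.
Thin rod: I_cm = (1/12)ML² = (1/12)(1.78)(1.37)² = 0.27841 kg m^2; centre at d = 0.948 m, so I = I_cm + Md² gives I = 0.27841 + (1.78)(0.948)² = 1.8781 kg m^2.
Solid sphere: I_cm = (2/5)MR² = (2/5)(2.45)(0.154)² = 0.023242 kg m^2; axis through the centre, so I = 0.023242 kg m^2.
Solid sphere: I_cm = (2/5)MR² = (2/5)(4.52)(0.252)² = 0.11482 kg m^2; centre at d = 0.469 m, so I = I_cm + Md² gives I = 0.11482 + (4.52)(0.469)² = 1.109 kg m^2.
Total I = 0.18259 + 1.8781 + 0.023242 + 1.109 = 3.193 kg m^2.

3.19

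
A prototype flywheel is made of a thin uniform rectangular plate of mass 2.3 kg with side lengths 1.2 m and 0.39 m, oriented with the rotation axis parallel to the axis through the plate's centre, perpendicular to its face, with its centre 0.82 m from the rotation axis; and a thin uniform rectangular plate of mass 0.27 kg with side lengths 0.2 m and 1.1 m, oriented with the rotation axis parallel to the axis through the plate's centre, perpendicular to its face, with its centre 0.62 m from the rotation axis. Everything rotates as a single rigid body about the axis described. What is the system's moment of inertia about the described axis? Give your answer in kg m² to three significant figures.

1.98

Rectangular plate: I_cm = (1/12)M(a²+b²) = (1/12)(2.3)[(1.2)² + (0.39)²] = 0.30515 kg m²; centre at d = 0.82 m, so the parallel axis theorem gives I = 0.30515 + (2.3)(0.82)² = 1.8517 kg m².
Rectangular plate: I_cm = (1/12)M(a²+b²) = (1/12)(0.27)[(0.2)² + (1.1)²] = 0.028125 kg m²; centre at d = 0.62 m, so the parallel axis theorem gives I = 0.028125 + (0.27)(0.62)² = 0.13191 kg m².
Total I = 1.8517 + 0.13191 = 1.9836 kg m².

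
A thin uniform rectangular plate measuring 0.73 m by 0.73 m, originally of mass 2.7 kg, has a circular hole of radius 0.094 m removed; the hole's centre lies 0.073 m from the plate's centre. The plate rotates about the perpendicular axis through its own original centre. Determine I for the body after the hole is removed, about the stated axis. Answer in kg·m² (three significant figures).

Unpierced body about its centre: I₀ = (1/12)M(a²+b²) = (1/12)(2.7)[(0.73)² + (0.73)²] = 0.2398 kg·m².
The removed disk has mass m = M·πr²/(ab) = (2.7)·π(0.094)²/(0.73·0.73) = 0.14064 kg (same uniform areal density).
Its moment of inertia about the rotation axis (parallel-axis theorem): I_hole = (1/2)mr² + md² = (1/2)(0.14064)(0.094)² + (0.14064)(0.073)² = 0.0013709 kg·m².
Treating the hole as negative mass, I = I₀ − I_hole = 0.2398 − 0.0013709 = 0.23843 kg·m².

0.238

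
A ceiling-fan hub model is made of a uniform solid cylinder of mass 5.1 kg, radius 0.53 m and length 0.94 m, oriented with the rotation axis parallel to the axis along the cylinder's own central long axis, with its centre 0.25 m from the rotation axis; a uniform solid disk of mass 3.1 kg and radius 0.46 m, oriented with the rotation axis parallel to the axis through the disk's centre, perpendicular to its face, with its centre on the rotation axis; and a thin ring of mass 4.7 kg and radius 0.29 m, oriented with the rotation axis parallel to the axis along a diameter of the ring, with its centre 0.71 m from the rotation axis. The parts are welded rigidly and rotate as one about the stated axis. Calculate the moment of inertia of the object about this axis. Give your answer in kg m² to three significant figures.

Solid cylinder: I_cm = (1/2)MR² = (1/2)(5.1)(0.53)² = 0.7163 kg m²; centre at d = 0.25 m, so I = I_cm + Md² gives I = 0.7163 + (5.1)(0.25)² = 1.035 kg m².
Solid disk: I_cm = (1/2)MR² = (1/2)(3.1)(0.46)² = 0.32798 kg m²; axis through the centre, so I = 0.32798 kg m².
Thin ring: I_cm = (1/2)MR² = (1/2)(4.7)(0.29)² = 0.19764 kg m²; centre at d = 0.71 m, so I = I_cm + Md² gives I = 0.19764 + (4.7)(0.71)² = 2.5669 kg m².
Total I = 1.035 + 0.32798 + 2.5669 = 3.9299 kg m².

3.93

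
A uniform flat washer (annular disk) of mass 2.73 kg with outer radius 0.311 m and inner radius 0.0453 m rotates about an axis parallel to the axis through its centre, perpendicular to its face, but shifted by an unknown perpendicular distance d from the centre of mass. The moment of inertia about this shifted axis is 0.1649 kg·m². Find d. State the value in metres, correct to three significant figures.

About the centre-of-mass axis, I_cm = (1/2)M(R²+r²) = (1/2)(2.73)[(0.311)² + (0.0453)²] = 0.13483 kg·m².
Parallel axis theorem: I = I_cm + Md², so Md² = 0.1649 − 0.13483 = 0.030075 kg·m².
d = √(0.030075 / 2.73) = 0.10496 m.

0.105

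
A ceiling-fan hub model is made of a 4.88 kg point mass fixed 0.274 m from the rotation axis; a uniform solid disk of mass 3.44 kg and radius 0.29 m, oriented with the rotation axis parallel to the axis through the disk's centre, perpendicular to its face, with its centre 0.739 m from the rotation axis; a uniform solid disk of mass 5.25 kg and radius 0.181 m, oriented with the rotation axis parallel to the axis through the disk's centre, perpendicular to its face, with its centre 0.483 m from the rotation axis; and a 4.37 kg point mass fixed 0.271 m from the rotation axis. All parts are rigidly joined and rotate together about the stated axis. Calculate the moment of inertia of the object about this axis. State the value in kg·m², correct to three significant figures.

4.02

Point mass: I_cm = 0; centre at d = 0.274 m, so the parallel axis theorem gives I = 0 + (4.88)(0.274)² = 0.36637 kg·m².
Solid disk: I_cm = (1/2)MR² = (1/2)(3.44)(0.29)² = 0.14465 kg·m²; centre at d = 0.739 m, so the parallel axis theorem gives I = 0.14465 + (3.44)(0.739)² = 2.0233 kg·m².
Solid disk: I_cm = (1/2)MR² = (1/2)(5.25)(0.181)² = 0.085998 kg·m²; centre at d = 0.483 m, so the parallel axis theorem gives I = 0.085998 + (5.25)(0.483)² = 1.3108 kg·m².
Point mass: I_cm = 0; centre at d = 0.271 m, so the parallel axis theorem gives I = 0 + (4.37)(0.271)² = 0.32094 kg·m².
Total I = 0.36637 + 2.0233 + 1.3108 + 0.32094 = 4.0214 kg·m².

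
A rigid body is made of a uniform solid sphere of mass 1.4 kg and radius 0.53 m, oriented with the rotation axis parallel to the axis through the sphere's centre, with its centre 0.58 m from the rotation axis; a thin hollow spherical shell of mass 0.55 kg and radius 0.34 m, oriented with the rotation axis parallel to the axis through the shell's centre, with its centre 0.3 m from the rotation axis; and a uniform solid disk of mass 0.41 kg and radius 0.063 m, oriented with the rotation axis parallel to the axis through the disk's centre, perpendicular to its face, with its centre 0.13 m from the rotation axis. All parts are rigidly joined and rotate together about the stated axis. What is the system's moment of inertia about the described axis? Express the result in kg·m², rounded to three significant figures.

Solid sphere: I_cm = (2/5)MR² = (2/5)(1.4)(0.53)² = 0.1573 kg·m²; centre at d = 0.58 m, so I = I_cm + Md² gives I = 0.1573 + (1.4)(0.58)² = 0.62826 kg·m².
Spherical shell: I_cm = (2/3)MR² = (2/3)(0.55)(0.34)² = 0.042387 kg·m²; centre at d = 0.3 m, so I = I_cm + Md² gives I = 0.042387 + (0.55)(0.3)² = 0.091887 kg·m².
Solid disk: I_cm = (1/2)MR² = (1/2)(0.41)(0.063)² = 0.00081364 kg·m²; centre at d = 0.13 m, so I = I_cm + Md² gives I = 0.00081364 + (0.41)(0.13)² = 0.0077426 kg·m².
Total I = 0.62826 + 0.091887 + 0.0077426 = 0.72789 kg·m².

0.728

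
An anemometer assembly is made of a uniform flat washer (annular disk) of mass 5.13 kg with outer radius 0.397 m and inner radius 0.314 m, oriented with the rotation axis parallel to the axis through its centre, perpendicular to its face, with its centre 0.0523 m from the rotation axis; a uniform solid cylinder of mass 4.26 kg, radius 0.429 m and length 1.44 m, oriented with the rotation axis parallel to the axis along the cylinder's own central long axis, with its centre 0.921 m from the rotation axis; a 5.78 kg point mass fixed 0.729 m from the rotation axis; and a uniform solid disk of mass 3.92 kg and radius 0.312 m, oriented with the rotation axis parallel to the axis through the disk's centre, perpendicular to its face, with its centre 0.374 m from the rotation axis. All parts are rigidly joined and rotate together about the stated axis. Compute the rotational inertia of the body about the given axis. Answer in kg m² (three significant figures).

8.49

Annular disk: I_cm = (1/2)M(R²+r²) = (1/2)(5.13)[(0.397)² + (0.314)²] = 0.65717 kg m²; centre at d = 0.0523 m, so I = I_cm + Md² gives I = 0.65717 + (5.13)(0.0523)² = 0.6712 kg m².
Solid cylinder: I_cm = (1/2)MR² = (1/2)(4.26)(0.429)² = 0.39201 kg m²; centre at d = 0.921 m, so I = I_cm + Md² gives I = 0.39201 + (4.26)(0.921)² = 4.0055 kg m².
Point mass: I_cm = 0; centre at d = 0.729 m, so I = I_cm + Md² gives I = 0 + (5.78)(0.729)² = 3.0717 kg m².
Solid disk: I_cm = (1/2)MR² = (1/2)(3.92)(0.312)² = 0.19079 kg m²; centre at d = 0.374 m, so I = I_cm + Md² gives I = 0.19079 + (3.92)(0.374)² = 0.73911 kg m².
Total I = 0.6712 + 4.0055 + 3.0717 + 0.73911 = 8.4875 kg m².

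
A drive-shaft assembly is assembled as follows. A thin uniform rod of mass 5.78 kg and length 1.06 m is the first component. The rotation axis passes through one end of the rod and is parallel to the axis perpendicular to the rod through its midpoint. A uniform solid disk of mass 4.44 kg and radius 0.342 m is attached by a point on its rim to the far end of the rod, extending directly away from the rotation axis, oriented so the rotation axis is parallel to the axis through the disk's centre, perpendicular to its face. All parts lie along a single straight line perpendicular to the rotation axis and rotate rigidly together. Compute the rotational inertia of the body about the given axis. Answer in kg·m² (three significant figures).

Thin rod: I_cm = (1/12)ML² = (1/12)(5.78)(1.06)² = 0.5412 kg·m²; centre at d = 0.53 m, so the parallel axis theorem gives I = 0.5412 + (5.78)(0.53)² = 2.1648 kg·m².
Solid disk: I_cm = (1/2)MR² = (1/2)(4.44)(0.342)² = 0.25966 kg·m²; centre at d = 0.53 + 0.53 + 0.342 = 1.402 m, so the parallel axis theorem gives I = 0.25966 + (4.44)(1.402)² = 8.9869 kg·m².
Total I = 2.1648 + 8.9869 = 11.152 kg·m².

11.2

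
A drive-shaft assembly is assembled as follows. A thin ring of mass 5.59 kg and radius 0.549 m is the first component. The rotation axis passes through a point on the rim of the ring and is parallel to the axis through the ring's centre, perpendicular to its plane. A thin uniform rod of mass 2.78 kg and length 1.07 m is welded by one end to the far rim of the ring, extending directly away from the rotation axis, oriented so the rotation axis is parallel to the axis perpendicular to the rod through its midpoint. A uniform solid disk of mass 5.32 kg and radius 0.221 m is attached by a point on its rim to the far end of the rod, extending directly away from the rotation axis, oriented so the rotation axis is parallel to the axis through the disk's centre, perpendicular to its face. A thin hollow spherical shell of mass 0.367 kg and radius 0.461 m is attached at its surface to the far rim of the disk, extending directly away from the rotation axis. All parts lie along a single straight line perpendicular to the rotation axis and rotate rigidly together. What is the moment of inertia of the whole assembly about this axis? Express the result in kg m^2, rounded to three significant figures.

45.1

Thin ring: I_cm = MR² = (5.59)(0.549)² = 1.6848 kg m^2; centre at d = 0.549 m, so I = I_cm + Md² gives I = 1.6848 + (5.59)(0.549)² = 3.3697 kg m^2.
Thin rod: I_cm = (1/12)ML² = (1/12)(2.78)(1.07)² = 0.26524 kg m^2; centre at d = 0.549 + 0.549 + 0.535 = 1.633 m, so I = I_cm + Md² gives I = 0.26524 + (2.78)(1.633)² = 7.6786 kg m^2.
Solid disk: I_cm = (1/2)MR² = (1/2)(5.32)(0.221)² = 0.12992 kg m^2; centre at d = 0.549 + 0.549 + 0.535 + 0.535 + 0.221 = 2.389 m, so I = I_cm + Md² gives I = 0.12992 + (5.32)(2.389)² = 30.493 kg m^2.
Spherical shell: I_cm = (2/3)MR² = (2/3)(0.367)(0.461)² = 0.051997 kg m^2; centre at d = 0.549 + 0.549 + 0.535 + 0.535 + 0.221 + 0.221 + 0.461 = 3.071 m, so I = I_cm + Md² gives I = 0.051997 + (0.367)(3.071)² = 3.5132 kg m^2.
Total I = 3.3697 + 7.6786 + 30.493 + 3.5132 = 45.054 kg m^2.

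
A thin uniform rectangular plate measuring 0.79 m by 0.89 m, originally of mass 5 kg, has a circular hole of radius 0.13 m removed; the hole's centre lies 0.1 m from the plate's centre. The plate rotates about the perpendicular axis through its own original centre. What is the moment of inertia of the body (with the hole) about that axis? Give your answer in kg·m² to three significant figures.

Unpierced body about its centre: I₀ = (1/12)M(a²+b²) = (1/12)(5)[(0.79)² + (0.89)²] = 0.59008 kg·m².
The removed disk has mass m = M·πr²/(ab) = (5)·π(0.13)²/(0.79·0.89) = 0.37756 kg (same uniform areal density).
Its moment of inertia about the rotation axis (parallel-axis theorem): I_hole = (1/2)mr² + md² = (1/2)(0.37756)(0.13)² + (0.37756)(0.1)² = 0.006966 kg·m².
Treating the hole as negative mass, I = I₀ − I_hole = 0.59008 − 0.006966 = 0.58312 kg·m².

0.583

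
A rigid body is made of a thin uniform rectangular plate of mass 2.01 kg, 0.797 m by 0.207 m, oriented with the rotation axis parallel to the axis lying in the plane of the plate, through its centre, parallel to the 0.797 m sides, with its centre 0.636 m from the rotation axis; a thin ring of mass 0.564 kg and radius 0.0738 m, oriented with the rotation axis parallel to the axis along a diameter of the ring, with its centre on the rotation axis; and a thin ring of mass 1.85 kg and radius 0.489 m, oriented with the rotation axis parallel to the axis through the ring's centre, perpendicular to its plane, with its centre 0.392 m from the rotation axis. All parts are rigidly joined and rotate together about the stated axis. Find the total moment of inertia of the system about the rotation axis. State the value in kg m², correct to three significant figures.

Rectangular plate: I_cm = (1/12)Mb² = (1/12)(2.01)(0.207)² = 0.0071772 kg m²; centre at d = 0.636 m, so the parallel axis theorem gives I = 0.0071772 + (2.01)(0.636)² = 0.82021 kg m².
Thin ring: I_cm = (1/2)MR² = (1/2)(0.564)(0.0738)² = 0.0015359 kg m²; axis through the centre, so I = 0.0015359 kg m².
Thin ring: I_cm = MR² = (1.85)(0.489)² = 0.44237 kg m²; centre at d = 0.392 m, so the parallel axis theorem gives I = 0.44237 + (1.85)(0.392)² = 0.72665 kg m².
Total I = 0.82021 + 0.0015359 + 0.72665 = 1.5484 kg m².

1.55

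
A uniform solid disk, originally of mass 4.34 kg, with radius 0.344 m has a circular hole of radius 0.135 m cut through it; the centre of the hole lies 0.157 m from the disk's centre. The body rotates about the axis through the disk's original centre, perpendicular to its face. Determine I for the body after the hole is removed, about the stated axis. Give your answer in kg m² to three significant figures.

0.234

Unpierced body about its centre: I₀ = (1/2)MR² = (1/2)(4.34)(0.344)² = 0.25679 kg m².
The removed disk has mass m = M·(r/R)² = (4.34)(0.135/0.344)² = 0.66841 kg (same uniform areal density).
Its moment of inertia about the rotation axis (parallel-axis theorem): I_hole = (1/2)mr² + md² = (1/2)(0.66841)(0.135)² + (0.66841)(0.157)² = 0.022566 kg m².
Treating the hole as negative mass, I = I₀ − I_hole = 0.25679 − 0.022566 = 0.23422 kg m².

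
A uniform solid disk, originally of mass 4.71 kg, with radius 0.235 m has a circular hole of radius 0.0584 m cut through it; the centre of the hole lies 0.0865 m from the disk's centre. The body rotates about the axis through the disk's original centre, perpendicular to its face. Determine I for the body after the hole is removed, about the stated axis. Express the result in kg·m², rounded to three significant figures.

0.127

Unpierced body about its centre: I₀ = (1/2)MR² = (1/2)(4.71)(0.235)² = 0.13005 kg·m².
The removed disk has mass m = M·(r/R)² = (4.71)(0.0584/0.235)² = 0.29088 kg (same uniform areal density).
Its moment of inertia about the rotation axis (parallel-axis theorem): I_hole = (1/2)mr² + md² = (1/2)(0.29088)(0.0584)² + (0.29088)(0.0865)² = 0.0026725 kg·m².
Treating the hole as negative mass, I = I₀ − I_hole = 0.13005 − 0.0026725 = 0.12738 kg·m².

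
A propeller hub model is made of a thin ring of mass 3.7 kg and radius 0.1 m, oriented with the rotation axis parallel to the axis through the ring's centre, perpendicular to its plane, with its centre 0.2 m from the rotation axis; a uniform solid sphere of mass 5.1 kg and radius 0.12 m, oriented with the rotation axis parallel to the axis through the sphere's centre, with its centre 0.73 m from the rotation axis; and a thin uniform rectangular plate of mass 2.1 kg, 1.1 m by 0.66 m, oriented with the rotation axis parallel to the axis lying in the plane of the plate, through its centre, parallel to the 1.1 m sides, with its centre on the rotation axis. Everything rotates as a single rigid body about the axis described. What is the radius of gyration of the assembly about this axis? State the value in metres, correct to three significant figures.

Thin ring: I_cm = MR² = (3.7)(0.1)² = 0.037 kg·m²; centre at d = 0.2 m, so I = I_cm + Md² gives I = 0.037 + (3.7)(0.2)² = 0.185 kg·m².
Solid sphere: I_cm = (2/5)MR² = (2/5)(5.1)(0.12)² = 0.029376 kg·m²; centre at d = 0.73 m, so I = I_cm + Md² gives I = 0.029376 + (5.1)(0.73)² = 2.7472 kg·m².
Rectangular plate: I_cm = (1/12)Mb² = (1/12)(2.1)(0.66)² = 0.07623 kg·m²; axis through the centre, so I = 0.07623 kg·m².
Total I = 3.0084 kg·m²; total mass M = 10.9 kg.
k = √(I/M) = √(3.0084/10.9) = 0.52536 m.

0.525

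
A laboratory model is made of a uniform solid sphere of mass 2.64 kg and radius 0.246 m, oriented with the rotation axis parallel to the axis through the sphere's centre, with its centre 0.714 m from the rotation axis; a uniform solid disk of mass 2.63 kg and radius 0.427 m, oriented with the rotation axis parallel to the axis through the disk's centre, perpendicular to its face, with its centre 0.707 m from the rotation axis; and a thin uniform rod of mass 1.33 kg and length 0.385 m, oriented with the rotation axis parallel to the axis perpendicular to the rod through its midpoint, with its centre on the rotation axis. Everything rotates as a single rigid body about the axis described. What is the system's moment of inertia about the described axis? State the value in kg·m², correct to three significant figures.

Solid sphere: I_cm = (2/5)MR² = (2/5)(2.64)(0.246)² = 0.063905 kg·m²; centre at d = 0.714 m, so the parallel axis theorem gives I = 0.063905 + (2.64)(0.714)² = 1.4098 kg·m².
Solid disk: I_cm = (1/2)MR² = (1/2)(2.63)(0.427)² = 0.23976 kg·m²; centre at d = 0.707 m, so the parallel axis theorem gives I = 0.23976 + (2.63)(0.707)² = 1.5544 kg·m².
Thin rod: I_cm = (1/12)ML² = (1/12)(1.33)(0.385)² = 0.016428 kg·m²; axis through the centre, so I = 0.016428 kg·m².
Total I = 1.4098 + 1.5544 + 0.016428 = 2.9806 kg·m².

2.98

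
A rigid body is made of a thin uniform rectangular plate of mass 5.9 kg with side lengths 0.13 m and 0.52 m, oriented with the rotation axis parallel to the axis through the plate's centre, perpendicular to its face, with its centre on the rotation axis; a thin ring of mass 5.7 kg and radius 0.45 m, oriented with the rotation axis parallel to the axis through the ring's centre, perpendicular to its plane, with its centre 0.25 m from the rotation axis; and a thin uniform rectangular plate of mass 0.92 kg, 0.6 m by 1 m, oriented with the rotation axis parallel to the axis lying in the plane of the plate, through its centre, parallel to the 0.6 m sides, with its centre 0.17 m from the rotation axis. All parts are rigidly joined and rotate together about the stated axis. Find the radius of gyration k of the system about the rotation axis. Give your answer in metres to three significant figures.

Rectangular plate: I_cm = (1/12)M(a²+b²) = (1/12)(5.9)[(0.13)² + (0.52)²] = 0.14126 kg m²; axis through the centre, so I = 0.14126 kg m².
Thin ring: I_cm = MR² = (5.7)(0.45)² = 1.1543 kg m²; centre at d = 0.25 m, so the parallel axis theorem gives I = 1.1543 + (5.7)(0.25)² = 1.5105 kg m².
Rectangular plate: I_cm = (1/12)Mb² = (1/12)(0.92)(1)² = 0.076667 kg m²; centre at d = 0.17 m, so the parallel axis theorem gives I = 0.076667 + (0.92)(0.17)² = 0.10325 kg m².
Total I = 1.755 kg m²; total mass M = 12.52 kg.
k = √(I/M) = √(1.755/12.52) = 0.3744 m.

0.374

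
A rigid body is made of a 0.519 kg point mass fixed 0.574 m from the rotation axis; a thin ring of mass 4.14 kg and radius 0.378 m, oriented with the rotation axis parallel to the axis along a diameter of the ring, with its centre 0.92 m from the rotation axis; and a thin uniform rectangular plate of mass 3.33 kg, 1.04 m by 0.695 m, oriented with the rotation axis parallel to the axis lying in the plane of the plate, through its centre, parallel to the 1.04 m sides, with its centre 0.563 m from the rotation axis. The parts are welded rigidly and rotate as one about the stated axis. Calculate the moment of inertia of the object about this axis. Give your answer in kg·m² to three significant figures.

5.16

Point mass: I_cm = 0; centre at d = 0.574 m, so I = I_cm + Md² gives I = 0 + (0.519)(0.574)² = 0.171 kg·m².
Thin ring: I_cm = (1/2)MR² = (1/2)(4.14)(0.378)² = 0.29577 kg·m²; centre at d = 0.92 m, so I = I_cm + Md² gives I = 0.29577 + (4.14)(0.92)² = 3.7999 kg·m².
Rectangular plate: I_cm = (1/12)Mb² = (1/12)(3.33)(0.695)² = 0.13404 kg·m²; centre at d = 0.563 m, so I = I_cm + Md² gives I = 0.13404 + (3.33)(0.563)² = 1.1895 kg·m².
Total I = 0.171 + 3.7999 + 1.1895 = 5.1604 kg·m².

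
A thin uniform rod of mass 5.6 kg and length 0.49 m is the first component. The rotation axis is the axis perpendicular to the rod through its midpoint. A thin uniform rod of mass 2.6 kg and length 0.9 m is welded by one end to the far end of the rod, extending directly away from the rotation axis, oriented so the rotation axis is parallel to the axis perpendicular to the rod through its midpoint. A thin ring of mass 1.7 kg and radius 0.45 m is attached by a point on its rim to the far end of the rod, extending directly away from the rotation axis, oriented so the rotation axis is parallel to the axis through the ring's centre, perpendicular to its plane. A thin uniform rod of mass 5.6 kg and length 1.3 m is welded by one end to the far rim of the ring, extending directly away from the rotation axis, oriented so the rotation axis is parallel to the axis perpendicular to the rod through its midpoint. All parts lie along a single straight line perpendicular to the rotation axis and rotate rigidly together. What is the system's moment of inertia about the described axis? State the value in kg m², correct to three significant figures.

47.7

Thin rod: I_cm = (1/12)ML² = (1/12)(5.6)(0.49)² = 0.11205 kg m²; axis through the centre, so I = 0.11205 kg m².
Thin rod: I_cm = (1/12)ML² = (1/12)(2.6)(0.9)² = 0.1755 kg m²; centre at d = 0.245 + 0.45 = 0.695 m, so I = I_cm + Md² gives I = 0.1755 + (2.6)(0.695)² = 1.4314 kg m².
Thin ring: I_cm = MR² = (1.7)(0.45)² = 0.34425 kg m²; centre at d = 0.245 + 0.45 + 0.45 + 0.45 = 1.595 m, so I = I_cm + Md² gives I = 0.34425 + (1.7)(1.595)² = 4.6691 kg m².
Thin rod: I_cm = (1/12)ML² = (1/12)(5.6)(1.3)² = 0.78867 kg m²; centre at d = 0.245 + 0.45 + 0.45 + 0.45 + 0.45 + 0.65 = 2.695 m, so I = I_cm + Md² gives I = 0.78867 + (5.6)(2.695)² = 41.462 kg m².
Total I = 0.11205 + 1.4314 + 4.6691 + 41.462 = 47.674 kg m².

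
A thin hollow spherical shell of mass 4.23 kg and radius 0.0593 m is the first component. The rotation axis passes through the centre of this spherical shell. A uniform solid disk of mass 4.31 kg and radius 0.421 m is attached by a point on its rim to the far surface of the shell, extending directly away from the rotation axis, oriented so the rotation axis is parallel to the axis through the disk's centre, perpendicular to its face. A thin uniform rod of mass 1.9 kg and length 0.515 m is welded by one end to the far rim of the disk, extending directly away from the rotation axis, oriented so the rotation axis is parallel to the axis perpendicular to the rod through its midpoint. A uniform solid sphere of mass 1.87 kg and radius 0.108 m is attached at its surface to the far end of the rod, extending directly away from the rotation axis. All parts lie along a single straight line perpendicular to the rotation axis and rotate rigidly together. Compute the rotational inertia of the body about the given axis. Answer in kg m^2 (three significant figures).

8.33

Spherical shell: I_cm = (2/3)MR² = (2/3)(4.23)(0.0593)² = 0.0099165 kg m^2; axis through the centre, so I = 0.0099165 kg m^2.
Solid disk: I_cm = (1/2)MR² = (1/2)(4.31)(0.421)² = 0.38195 kg m^2; centre at d = 0.0593 + 0.421 = 0.4803 m, so I = I_cm + Md² gives I = 0.38195 + (4.31)(0.4803)² = 1.3762 kg m^2.
Thin rod: I_cm = (1/12)ML² = (1/12)(1.9)(0.515)² = 0.041994 kg m^2; centre at d = 0.0593 + 0.421 + 0.421 + 0.2575 = 1.1588 m, so I = I_cm + Md² gives I = 0.041994 + (1.9)(1.1588)² = 2.5933 kg m^2.
Solid sphere: I_cm = (2/5)MR² = (2/5)(1.87)(0.108)² = 0.0087247 kg m^2; centre at d = 0.0593 + 0.421 + 0.421 + 0.2575 + 0.2575 + 0.108 = 1.5243 m, so I = I_cm + Md² gives I = 0.0087247 + (1.87)(1.5243)² = 4.3537 kg m^2.
Total I = 0.0099165 + 1.3762 + 2.5933 + 4.3537 = 8.3331 kg m^2.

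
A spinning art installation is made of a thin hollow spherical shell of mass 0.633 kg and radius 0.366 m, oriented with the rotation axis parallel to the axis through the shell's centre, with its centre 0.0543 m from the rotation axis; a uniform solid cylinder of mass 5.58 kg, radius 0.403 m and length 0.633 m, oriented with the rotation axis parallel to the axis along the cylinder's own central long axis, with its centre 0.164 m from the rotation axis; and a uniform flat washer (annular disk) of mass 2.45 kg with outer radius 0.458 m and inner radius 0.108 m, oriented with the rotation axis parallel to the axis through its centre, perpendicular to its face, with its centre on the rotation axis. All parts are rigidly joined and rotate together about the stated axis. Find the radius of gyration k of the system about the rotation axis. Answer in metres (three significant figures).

0.328

Spherical shell: I_cm = (2/3)MR² = (2/3)(0.633)(0.366)² = 0.056529 kg m^2; centre at d = 0.0543 m, so I = I_cm + Md² gives I = 0.056529 + (0.633)(0.0543)² = 0.058396 kg m^2.
Solid cylinder: I_cm = (1/2)MR² = (1/2)(5.58)(0.403)² = 0.45312 kg m^2; centre at d = 0.164 m, so I = I_cm + Md² gives I = 0.45312 + (5.58)(0.164)² = 0.6032 kg m^2.
Annular disk: I_cm = (1/2)M(R²+r²) = (1/2)(2.45)[(0.458)² + (0.108)²] = 0.27125 kg m^2; axis through the centre, so I = 0.27125 kg m^2.
Total I = 0.93285 kg m^2; total mass M = 8.663 kg.
k = √(I/M) = √(0.93285/8.663) = 0.32815 m.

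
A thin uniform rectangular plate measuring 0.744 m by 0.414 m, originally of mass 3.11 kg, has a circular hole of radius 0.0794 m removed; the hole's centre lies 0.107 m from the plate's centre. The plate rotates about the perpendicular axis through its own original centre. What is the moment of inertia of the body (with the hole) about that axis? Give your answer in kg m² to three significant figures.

Unpierced body about its centre: I₀ = (1/12)M(a²+b²) = (1/12)(3.11)[(0.744)² + (0.414)²] = 0.18788 kg m².
The removed disk has mass m = M·πr²/(ab) = (3.11)·π(0.0794)²/(0.744·0.414) = 0.19998 kg (same uniform areal density).
Its moment of inertia about the rotation axis (parallel-axis theorem): I_hole = (1/2)mr² + md² = (1/2)(0.19998)(0.0794)² + (0.19998)(0.107)² = 0.0029199 kg m².
Treating the hole as negative mass, I = I₀ − I_hole = 0.18788 − 0.0029199 = 0.18496 kg m².

0.185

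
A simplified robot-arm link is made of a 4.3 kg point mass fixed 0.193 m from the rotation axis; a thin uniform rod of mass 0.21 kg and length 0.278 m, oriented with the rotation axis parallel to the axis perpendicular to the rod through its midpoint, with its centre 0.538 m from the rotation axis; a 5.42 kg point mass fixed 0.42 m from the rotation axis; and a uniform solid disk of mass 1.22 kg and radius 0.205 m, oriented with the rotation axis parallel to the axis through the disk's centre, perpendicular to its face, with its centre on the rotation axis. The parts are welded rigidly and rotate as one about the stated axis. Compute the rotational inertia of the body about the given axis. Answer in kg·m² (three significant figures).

Point mass: I_cm = 0; centre at d = 0.193 m, so the parallel axis theorem gives I = 0 + (4.3)(0.193)² = 0.16017 kg·m².
Thin rod: I_cm = (1/12)ML² = (1/12)(0.21)(0.278)² = 0.0013525 kg·m²; centre at d = 0.538 m, so the parallel axis theorem gives I = 0.0013525 + (0.21)(0.538)² = 0.062136 kg·m².
Point mass: I_cm = 0; centre at d = 0.42 m, so the parallel axis theorem gives I = 0 + (5.42)(0.42)² = 0.95609 kg·m².
Solid disk: I_cm = (1/2)MR² = (1/2)(1.22)(0.205)² = 0.025635 kg·m²; axis through the centre, so I = 0.025635 kg·m².
Total I = 0.16017 + 0.062136 + 0.95609 + 0.025635 = 1.204 kg·m².

1.20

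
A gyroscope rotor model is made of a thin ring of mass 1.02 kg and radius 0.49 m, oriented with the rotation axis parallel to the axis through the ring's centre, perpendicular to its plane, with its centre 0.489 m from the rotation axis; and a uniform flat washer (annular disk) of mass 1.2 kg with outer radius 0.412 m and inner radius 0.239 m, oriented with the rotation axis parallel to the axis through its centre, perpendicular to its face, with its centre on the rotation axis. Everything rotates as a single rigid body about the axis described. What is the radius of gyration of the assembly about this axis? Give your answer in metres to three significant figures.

0.531

Thin ring: I_cm = MR² = (1.02)(0.49)² = 0.2449 kg m²; centre at d = 0.489 m, so I = I_cm + Md² gives I = 0.2449 + (1.02)(0.489)² = 0.48881 kg m².
Annular disk: I_cm = (1/2)M(R²+r²) = (1/2)(1.2)[(0.412)² + (0.239)²] = 0.13612 kg m²; axis through the centre, so I = 0.13612 kg m².
Total I = 0.62492 kg m²; total mass M = 2.22 kg.
k = √(I/M) = √(0.62492/2.22) = 0.53056 m.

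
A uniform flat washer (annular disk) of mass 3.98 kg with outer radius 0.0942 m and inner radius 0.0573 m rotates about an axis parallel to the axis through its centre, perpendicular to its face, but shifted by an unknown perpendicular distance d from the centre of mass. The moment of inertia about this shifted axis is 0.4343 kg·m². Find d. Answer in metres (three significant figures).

0.321

About the centre-of-mass axis, I_cm = (1/2)M(R²+r²) = (1/2)(3.98)[(0.0942)² + (0.0573)²] = 0.024192 kg·m².
Parallel axis theorem: I = I_cm + Md², so Md² = 0.4343 − 0.024192 = 0.41011 kg·m².
d = √(0.41011 / 3.98) = 0.321 m.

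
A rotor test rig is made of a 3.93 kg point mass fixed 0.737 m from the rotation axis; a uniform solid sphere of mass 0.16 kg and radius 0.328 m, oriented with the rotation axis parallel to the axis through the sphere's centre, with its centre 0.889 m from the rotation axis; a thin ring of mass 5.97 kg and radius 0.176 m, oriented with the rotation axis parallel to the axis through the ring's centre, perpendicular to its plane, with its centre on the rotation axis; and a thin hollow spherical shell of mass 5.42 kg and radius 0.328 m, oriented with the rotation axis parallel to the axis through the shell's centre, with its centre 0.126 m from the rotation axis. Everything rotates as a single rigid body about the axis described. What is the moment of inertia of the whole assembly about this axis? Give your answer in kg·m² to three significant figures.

Point mass: I_cm = 0; centre at d = 0.737 m, so I = I_cm + Md² gives I = 0 + (3.93)(0.737)² = 2.1347 kg·m².
Solid sphere: I_cm = (2/5)MR² = (2/5)(0.16)(0.328)² = 0.0068854 kg·m²; centre at d = 0.889 m, so I = I_cm + Md² gives I = 0.0068854 + (0.16)(0.889)² = 0.13334 kg·m².
Thin ring: I_cm = MR² = (5.97)(0.176)² = 0.18493 kg·m²; axis through the centre, so I = 0.18493 kg·m².
Spherical shell: I_cm = (2/3)MR² = (2/3)(5.42)(0.328)² = 0.38874 kg·m²; centre at d = 0.126 m, so I = I_cm + Md² gives I = 0.38874 + (5.42)(0.126)² = 0.47478 kg·m².
Total I = 2.1347 + 0.13334 + 0.18493 + 0.47478 = 2.9277 kg·m².

2.93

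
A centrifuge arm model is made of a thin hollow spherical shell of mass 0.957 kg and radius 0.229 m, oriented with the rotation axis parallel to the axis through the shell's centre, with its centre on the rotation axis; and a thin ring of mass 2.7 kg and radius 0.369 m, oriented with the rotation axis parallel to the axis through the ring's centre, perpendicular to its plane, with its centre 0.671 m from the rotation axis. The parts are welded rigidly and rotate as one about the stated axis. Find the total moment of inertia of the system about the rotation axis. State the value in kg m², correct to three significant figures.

Spherical shell: I_cm = (2/3)MR² = (2/3)(0.957)(0.229)² = 0.033457 kg m²; axis through the centre, so I = 0.033457 kg m².
Thin ring: I_cm = MR² = (2.7)(0.369)² = 0.36763 kg m²; centre at d = 0.671 m, so I = I_cm + Md² gives I = 0.36763 + (2.7)(0.671)² = 1.5833 kg m².
Total I = 0.033457 + 1.5833 = 1.6167 kg m².

1.62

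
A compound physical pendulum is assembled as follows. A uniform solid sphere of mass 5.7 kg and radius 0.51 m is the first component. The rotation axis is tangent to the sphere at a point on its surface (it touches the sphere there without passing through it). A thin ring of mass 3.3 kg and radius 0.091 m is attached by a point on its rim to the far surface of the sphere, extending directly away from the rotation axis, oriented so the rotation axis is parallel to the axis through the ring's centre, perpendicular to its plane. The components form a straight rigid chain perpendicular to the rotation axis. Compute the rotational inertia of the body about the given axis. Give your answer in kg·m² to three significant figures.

6.18

Solid sphere: I_cm = (2/5)MR² = (2/5)(5.7)(0.51)² = 0.59303 kg·m²; centre at d = 0.51 m, so I = I_cm + Md² gives I = 0.59303 + (5.7)(0.51)² = 2.0756 kg·m².
Thin ring: I_cm = MR² = (3.3)(0.091)² = 0.027327 kg·m²; centre at d = 0.51 + 0.51 + 0.091 = 1.111 m, so I = I_cm + Md² gives I = 0.027327 + (3.3)(1.111)² = 4.1006 kg·m².
Total I = 2.0756 + 4.1006 = 6.1762 kg·m².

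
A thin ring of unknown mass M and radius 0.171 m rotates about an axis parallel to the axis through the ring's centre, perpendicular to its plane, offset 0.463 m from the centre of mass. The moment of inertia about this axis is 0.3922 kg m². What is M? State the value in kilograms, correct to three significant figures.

I = I_cm + Md² = MR² + Md² = M·[1·(0.171)² + (0.463)²] = M·0.24361.
So M = 0.3922 / 0.24361 = 1.61 kg.

1.61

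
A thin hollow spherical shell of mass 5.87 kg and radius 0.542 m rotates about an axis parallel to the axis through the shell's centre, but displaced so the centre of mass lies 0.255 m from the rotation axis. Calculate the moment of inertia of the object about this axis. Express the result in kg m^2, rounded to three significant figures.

I_cm = (2/3)MR² = (2/3)(5.87)(0.542)² = 1.1496 kg m^2; centre at d = 0.255 m, so I = I_cm + Md² gives I = 1.1496 + (5.87)(0.255)² = 1.5313 kg m^2.

1.53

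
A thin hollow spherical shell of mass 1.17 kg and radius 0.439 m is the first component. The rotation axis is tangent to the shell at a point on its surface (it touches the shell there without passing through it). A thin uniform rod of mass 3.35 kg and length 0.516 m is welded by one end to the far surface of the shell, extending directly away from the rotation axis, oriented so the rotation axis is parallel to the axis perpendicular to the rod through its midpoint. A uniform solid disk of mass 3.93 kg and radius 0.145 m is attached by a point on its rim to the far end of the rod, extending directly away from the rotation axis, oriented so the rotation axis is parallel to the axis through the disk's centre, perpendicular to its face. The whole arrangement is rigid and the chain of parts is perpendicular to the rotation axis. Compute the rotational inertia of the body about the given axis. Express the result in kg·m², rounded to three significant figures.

Spherical shell: I_cm = (2/3)MR² = (2/3)(1.17)(0.439)² = 0.15032 kg·m²; centre at d = 0.439 m, so the parallel axis theorem gives I = 0.15032 + (1.17)(0.439)² = 0.37581 kg·m².
Thin rod: I_cm = (1/12)ML² = (1/12)(3.35)(0.516)² = 0.07433 kg·m²; centre at d = 0.439 + 0.439 + 0.258 = 1.136 m, so the parallel axis theorem gives I = 0.07433 + (3.35)(1.136)² = 4.3975 kg·m².
Solid disk: I_cm = (1/2)MR² = (1/2)(3.93)(0.145)² = 0.041314 kg·m²; centre at d = 0.439 + 0.439 + 0.258 + 0.258 + 0.145 = 1.539 m, so the parallel axis theorem gives I = 0.041314 + (3.93)(1.539)² = 9.3496 kg·m².
Total I = 0.37581 + 4.3975 + 9.3496 = 14.123 kg·m².

14.1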